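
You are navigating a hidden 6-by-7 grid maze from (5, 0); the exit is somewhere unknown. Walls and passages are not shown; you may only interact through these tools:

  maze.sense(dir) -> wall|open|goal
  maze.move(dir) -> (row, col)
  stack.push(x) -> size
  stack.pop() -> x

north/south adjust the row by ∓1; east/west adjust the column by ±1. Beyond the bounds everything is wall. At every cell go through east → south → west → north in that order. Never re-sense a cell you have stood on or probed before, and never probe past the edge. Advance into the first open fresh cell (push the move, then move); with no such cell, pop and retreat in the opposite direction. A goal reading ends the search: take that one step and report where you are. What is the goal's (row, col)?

I run maze.sense using dir→east, giving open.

I invoke stack.push using x→east, and observe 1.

I use maze.move using dir→east, — result: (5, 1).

I invoke maze.sense using dir→east, giving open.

Using stack.push using x→east, and get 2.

Invoking maze.move using dir→east, yielding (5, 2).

I call maze.sense using dir→east, : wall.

I use maze.sense using dir→north, : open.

I call stack.push using x→north, yielding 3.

I try maze.move using dir→north, → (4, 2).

Using maze.sense using dir→east, and observe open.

Then stack.push using x→east, and get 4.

I call maze.move using dir→east, → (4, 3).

Invoking maze.sense using dir→east, — result: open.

I use stack.push using x→east, giving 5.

Next I call maze.move using dir→east, which returns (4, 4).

I try maze.sense using dir→east, — result: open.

I use stack.push using x→east, → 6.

I invoke maze.move using dir→east, giving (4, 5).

I call maze.sense using dir→east, and see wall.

Using maze.sense using dir→south, — result: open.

Invoking stack.push using x→south, — result: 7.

Next I call maze.move using dir→south, — result: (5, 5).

I run maze.sense using dir→east, and see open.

I call stack.push using x→east, and get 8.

Next I call maze.move using dir→east, → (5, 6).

Calling stack.pop(), — result: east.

Next I call maze.move using dir→west, giving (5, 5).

I call maze.sense using dir→west, yielding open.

Then stack.push using x→west, — result: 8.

Now I run maze.move using dir→west, : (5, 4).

I run stack.pop, : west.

Next I call maze.move using dir→east, — result: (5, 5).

I run stack.pop(), yielding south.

Now I run maze.move using dir→north, giving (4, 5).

I use maze.sense using dir→north, giving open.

I use stack.push using x→north, — result: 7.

I use maze.move using dir→north, and see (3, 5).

Next I call maze.sense using dir→east, — result: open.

Next I call stack.push using x→east, giving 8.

Now I run maze.move using dir→east, yielding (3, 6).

Next I call maze.sense using dir→north, giving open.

I call stack.push using x→north, which returns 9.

Next I call maze.move using dir→north, and observe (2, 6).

Calling maze.sense using dir→west, giving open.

Then stack.push using x→west, → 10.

Calling maze.move using dir→west, → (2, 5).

I run maze.sense using dir→west, yielding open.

Now I run stack.push using x→west, and get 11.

I invoke maze.move using dir→west, : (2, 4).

Invoking maze.sense using dir→south, which returns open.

Calling stack.push using x→south, giving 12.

Then maze.move using dir→south, and see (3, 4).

Next I call maze.sense using dir→west, → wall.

Now I run stack.pop(), yielding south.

Next I call maze.move using dir→north, → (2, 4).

I call maze.sense using dir→west, which returns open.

I call stack.push using x→west, giving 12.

Using maze.move using dir→west, → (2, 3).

Using maze.sense using dir→west, and observe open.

I use stack.push using x→west, and get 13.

Calling maze.move using dir→west, yielding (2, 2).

I invoke maze.sense using dir→south, → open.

Then stack.push using x→south, → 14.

Next I call maze.move using dir→south, and see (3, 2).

I try maze.sense using dir→west, and see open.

Calling stack.push using x→west, which returns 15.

Invoking maze.move using dir→west, which returns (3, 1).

Then maze.sense using dir→south, → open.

Using stack.push using x→south, yielding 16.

Invoking maze.move using dir→south, which returns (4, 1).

I try maze.sense using dir→west, and observe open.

Now I run stack.push using x→west, → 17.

Invoking maze.move using dir→west, and see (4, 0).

Then maze.sense using dir→north, : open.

I use stack.push using x→north, yielding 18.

I run maze.move using dir→north, which returns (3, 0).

I use maze.sense using dir→north, → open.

Next I call stack.push using x→north, and observe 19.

Then maze.move using dir→north, → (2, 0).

I try maze.sense using dir→east, which returns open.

Invoking stack.push using x→east, and see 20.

Then maze.move using dir→east, which returns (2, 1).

I invoke maze.sense using dir→north, and see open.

I invoke stack.push using x→north, giving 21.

I use maze.move using dir→north, — result: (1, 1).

I run maze.sense using dir→east, and get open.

Now I run stack.push using x→east, giving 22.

Invoking maze.move using dir→east, and observe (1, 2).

I call maze.sense using dir→east, and get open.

I run stack.push using x→east, and get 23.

Invoking maze.move using dir→east, and see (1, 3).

Invoking maze.sense using dir→east, and see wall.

Now I run maze.sense using dir→north, — result: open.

Invoking stack.push using x→north, which returns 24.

I use maze.move using dir→north, — result: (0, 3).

Calling maze.sense using dir→east, which returns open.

I invoke stack.push using x→east, which returns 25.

Invoking maze.move using dir→east, yielding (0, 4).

I use maze.sense using dir→east, giving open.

Next I call stack.push using x→east, and get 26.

Next I call maze.move using dir→east, giving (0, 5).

Then maze.sense using dir→east, yielding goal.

Now I run maze.move using dir→east, → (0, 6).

Answer: (0, 6)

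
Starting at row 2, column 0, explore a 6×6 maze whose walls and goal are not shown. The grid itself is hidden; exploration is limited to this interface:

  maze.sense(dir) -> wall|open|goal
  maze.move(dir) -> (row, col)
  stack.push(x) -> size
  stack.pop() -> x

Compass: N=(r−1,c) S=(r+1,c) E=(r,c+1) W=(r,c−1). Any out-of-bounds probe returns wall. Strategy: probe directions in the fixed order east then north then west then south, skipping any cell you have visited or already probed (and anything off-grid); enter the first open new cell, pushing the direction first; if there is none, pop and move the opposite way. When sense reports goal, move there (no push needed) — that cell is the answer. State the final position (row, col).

·→ sense(east)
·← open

·→ push(east)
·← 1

·→ move(east)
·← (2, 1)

·→ sense(east)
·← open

·→ push(east)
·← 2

·→ move(east)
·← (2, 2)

·→ sense(east)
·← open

·→ push(east)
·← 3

·→ move(east)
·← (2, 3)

·→ sense(east)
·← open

·→ push(east)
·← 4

·→ move(east)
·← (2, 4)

·→ sense(east)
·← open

·→ push(east)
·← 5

·→ move(east)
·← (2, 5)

·→ sense(north)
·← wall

·→ sense(south)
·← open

·→ push(south)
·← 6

·→ move(south)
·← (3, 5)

·→ sense(west)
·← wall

·→ sense(south)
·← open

·→ push(south)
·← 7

·→ move(south)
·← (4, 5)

·→ sense(west)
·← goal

·→ move(west)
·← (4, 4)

Answer: (4, 4)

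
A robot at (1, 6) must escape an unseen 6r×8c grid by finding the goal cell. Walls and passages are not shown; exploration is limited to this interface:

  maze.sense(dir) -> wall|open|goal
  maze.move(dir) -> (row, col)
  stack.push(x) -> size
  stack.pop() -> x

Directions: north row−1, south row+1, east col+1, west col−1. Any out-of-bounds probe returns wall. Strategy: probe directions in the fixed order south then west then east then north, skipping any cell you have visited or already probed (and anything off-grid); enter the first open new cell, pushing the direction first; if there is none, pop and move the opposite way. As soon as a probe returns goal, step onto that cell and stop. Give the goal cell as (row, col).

Using sense passing dir='south', giving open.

Invoking push passing x='south', which returns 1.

I try move passing dir='south', : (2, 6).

I call sense passing dir='south', and get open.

I try push passing x='south', which returns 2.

I call move passing dir='south', and see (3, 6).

I try sense passing dir='south', which returns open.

I try push passing x='south', — result: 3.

I invoke move passing dir='south', and see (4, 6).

Then sense passing dir='south', and see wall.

I invoke sense passing dir='west', and get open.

Then push passing x='west', yielding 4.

Next I call move passing dir='west', which returns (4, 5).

Invoking sense passing dir='south', yielding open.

I try push passing x='south', yielding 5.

Then move passing dir='south', and observe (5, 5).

I call sense passing dir='west', and see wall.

I invoke pop, — result: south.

I call move passing dir='north', and observe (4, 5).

I invoke sense passing dir='west', which returns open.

I try push passing x='west', and observe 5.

Next I call move passing dir='west', : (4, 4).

Now I run sense passing dir='west', and get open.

Invoking push passing x='west', and get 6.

Calling move passing dir='west', → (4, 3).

I use sense passing dir='south', → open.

I try push passing x='south', → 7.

I run move passing dir='south', and observe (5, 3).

Then sense passing dir='west', yielding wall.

I run pop, giving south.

I run move passing dir='north', and observe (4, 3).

I call sense passing dir='west', which returns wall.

I use sense passing dir='north', yielding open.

Then push passing x='north', which returns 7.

Then move passing dir='north', yielding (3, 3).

I invoke sense passing dir='west', giving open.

Then push passing x='west', which returns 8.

I try move passing dir='west', yielding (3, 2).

I call sense passing dir='west', : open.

I call push passing x='west', → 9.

Invoking move passing dir='west', and get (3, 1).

Now I run sense passing dir='south', yielding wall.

Using sense passing dir='west', and observe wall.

Calling sense passing dir='north', yielding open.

Invoking push passing x='north', which returns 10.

Now I run move passing dir='north', giving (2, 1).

Invoking sense passing dir='west', yielding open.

Next I call push passing x='west', and observe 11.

I run move passing dir='west', and see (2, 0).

I use sense passing dir='north', yielding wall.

Calling pop, and observe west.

Then move passing dir='east', yielding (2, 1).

Now I run sense passing dir='east', giving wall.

Calling sense passing dir='north', — result: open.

I invoke push passing x='north', and see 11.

Now I run move passing dir='north', and observe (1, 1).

Next I call sense passing dir='east', yielding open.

I run push passing x='east', — result: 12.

I invoke move passing dir='east', which returns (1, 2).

I invoke sense passing dir='east', which returns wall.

Then sense passing dir='north', : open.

Calling push passing x='north', : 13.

I invoke move passing dir='north', and get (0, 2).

Next I call sense passing dir='west', — result: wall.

I run sense passing dir='east', and observe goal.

Using move passing dir='east', and see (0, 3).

Answer: (0, 3)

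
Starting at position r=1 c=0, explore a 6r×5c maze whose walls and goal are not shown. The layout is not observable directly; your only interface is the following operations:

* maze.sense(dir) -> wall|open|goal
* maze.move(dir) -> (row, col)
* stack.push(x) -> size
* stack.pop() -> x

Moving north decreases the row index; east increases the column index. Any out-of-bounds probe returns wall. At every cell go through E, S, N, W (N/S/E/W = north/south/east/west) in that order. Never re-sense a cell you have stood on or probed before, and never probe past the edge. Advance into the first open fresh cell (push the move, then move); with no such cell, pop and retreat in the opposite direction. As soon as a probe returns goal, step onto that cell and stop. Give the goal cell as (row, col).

;; 1. sense(dir→east) => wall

;; 2. sense(dir→south) => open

;; 3. push(x→south) => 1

;; 4. move(dir→south) => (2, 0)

;; 5. sense(dir→east) => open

;; 6. push(x→east) => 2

;; 7. move(dir→east) => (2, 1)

;; 8. sense(dir→east) => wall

;; 9. sense(dir→south) => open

;; 10. push(x→south) => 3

;; 11. move(dir→south) => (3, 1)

;; 12. sense(dir→east) => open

;; 13. push(x→east) => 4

;; 14. move(dir→east) => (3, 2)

;; 15. sense(dir→east) => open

;; 16. push(x→east) => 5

;; 17. move(dir→east) => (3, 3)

;; 18. sense(dir→east) => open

;; 19. push(x→east) => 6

;; 20. move(dir→east) => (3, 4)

;; 21. sense(dir→south) => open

;; 22. push(x→south) => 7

;; 23. move(dir→south) => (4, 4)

;; 24. sense(dir→south) => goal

;; 25. move(dir→south) => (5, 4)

Answer: (5, 4)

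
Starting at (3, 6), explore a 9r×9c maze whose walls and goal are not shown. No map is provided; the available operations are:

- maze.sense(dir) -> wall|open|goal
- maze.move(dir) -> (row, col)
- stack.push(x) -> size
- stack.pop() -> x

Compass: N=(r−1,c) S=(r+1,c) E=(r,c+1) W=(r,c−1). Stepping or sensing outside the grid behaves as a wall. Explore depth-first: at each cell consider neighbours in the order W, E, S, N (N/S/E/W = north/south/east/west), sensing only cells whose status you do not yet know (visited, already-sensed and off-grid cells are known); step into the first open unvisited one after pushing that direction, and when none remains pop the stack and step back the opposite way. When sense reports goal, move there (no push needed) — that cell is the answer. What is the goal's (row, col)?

→ maze.sense(dir: west)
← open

→ stack.push(x: west)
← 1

→ maze.move(dir: west)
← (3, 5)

→ maze.sense(dir: west)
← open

→ stack.push(x: west)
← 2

→ maze.move(dir: west)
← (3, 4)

→ maze.sense(dir: west)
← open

→ stack.push(x: west)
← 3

→ maze.move(dir: west)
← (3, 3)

→ maze.sense(dir: west)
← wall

→ maze.sense(dir: south)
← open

→ stack.push(x: south)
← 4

→ maze.move(dir: south)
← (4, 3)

→ maze.sense(dir: west)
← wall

→ maze.sense(dir: east)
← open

→ stack.push(x: east)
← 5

→ maze.move(dir: east)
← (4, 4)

→ maze.sense(dir: east)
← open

→ stack.push(x: east)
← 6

→ maze.move(dir: east)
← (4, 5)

→ maze.sense(dir: east)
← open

→ stack.push(x: east)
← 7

→ maze.move(dir: east)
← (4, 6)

→ maze.sense(dir: east)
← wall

→ maze.sense(dir: south)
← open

→ stack.push(x: south)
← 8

→ maze.move(dir: south)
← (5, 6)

→ maze.sense(dir: west)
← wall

→ maze.sense(dir: east)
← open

→ stack.push(x: east)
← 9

→ maze.move(dir: east)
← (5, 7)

→ maze.sense(dir: east)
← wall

→ maze.sense(dir: south)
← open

→ stack.push(x: south)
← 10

→ maze.move(dir: south)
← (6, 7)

→ maze.sense(dir: west)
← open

→ stack.push(x: west)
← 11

→ maze.move(dir: west)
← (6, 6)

→ maze.sense(dir: west)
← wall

→ maze.sense(dir: south)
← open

→ stack.push(x: south)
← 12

→ maze.move(dir: south)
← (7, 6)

→ maze.sense(dir: west)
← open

→ stack.push(x: west)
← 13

→ maze.move(dir: west)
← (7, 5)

→ maze.sense(dir: west)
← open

→ stack.push(x: west)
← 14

→ maze.move(dir: west)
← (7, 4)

→ maze.sense(dir: west)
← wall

→ maze.sense(dir: south)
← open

→ stack.push(x: south)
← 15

→ maze.move(dir: south)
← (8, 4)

→ maze.sense(dir: west)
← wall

→ maze.sense(dir: east)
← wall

→ stack.pop()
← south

→ maze.move(dir: north)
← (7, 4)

→ maze.sense(dir: north)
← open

→ stack.push(x: north)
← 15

→ maze.move(dir: north)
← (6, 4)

→ maze.sense(dir: west)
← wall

→ maze.sense(dir: north)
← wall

→ stack.pop()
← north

→ maze.move(dir: south)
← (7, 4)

→ stack.pop()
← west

→ maze.move(dir: east)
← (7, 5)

→ stack.pop()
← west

→ maze.move(dir: east)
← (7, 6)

→ maze.sense(dir: east)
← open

→ stack.push(x: east)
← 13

→ maze.move(dir: east)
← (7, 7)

→ maze.sense(dir: east)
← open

→ stack.push(x: east)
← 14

→ maze.move(dir: east)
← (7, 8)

→ maze.sense(dir: south)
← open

→ stack.push(x: south)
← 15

→ maze.move(dir: south)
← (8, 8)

→ maze.sense(dir: west)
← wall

→ stack.pop()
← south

→ maze.move(dir: north)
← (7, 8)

→ maze.sense(dir: north)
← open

→ stack.push(x: north)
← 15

→ maze.move(dir: north)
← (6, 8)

→ stack.pop()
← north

→ maze.move(dir: south)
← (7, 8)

→ stack.pop()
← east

→ maze.move(dir: west)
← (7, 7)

→ stack.pop()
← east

→ maze.move(dir: west)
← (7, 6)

→ maze.sense(dir: south)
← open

→ stack.push(x: south)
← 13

→ maze.move(dir: south)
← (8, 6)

→ stack.pop()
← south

→ maze.move(dir: north)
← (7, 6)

→ stack.pop()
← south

→ maze.move(dir: north)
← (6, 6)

→ stack.pop()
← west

→ maze.move(dir: east)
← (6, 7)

→ stack.pop()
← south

→ maze.move(dir: north)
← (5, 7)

→ stack.pop()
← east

→ maze.move(dir: west)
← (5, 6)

→ stack.pop()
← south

→ maze.move(dir: north)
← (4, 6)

→ stack.pop()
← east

→ maze.move(dir: west)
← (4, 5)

→ stack.pop()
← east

→ maze.move(dir: west)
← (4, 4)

→ stack.pop()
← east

→ maze.move(dir: west)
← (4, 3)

→ maze.sense(dir: south)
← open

→ stack.push(x: south)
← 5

→ maze.move(dir: south)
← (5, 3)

→ maze.sense(dir: west)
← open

→ stack.push(x: west)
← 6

→ maze.move(dir: west)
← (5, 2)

→ maze.sense(dir: west)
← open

→ stack.push(x: west)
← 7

→ maze.move(dir: west)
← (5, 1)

→ maze.sense(dir: west)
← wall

→ maze.sense(dir: south)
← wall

→ maze.sense(dir: north)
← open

→ stack.push(x: north)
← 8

→ maze.move(dir: north)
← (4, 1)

→ maze.sense(dir: west)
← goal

→ maze.move(dir: west)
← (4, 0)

Answer: (4, 0)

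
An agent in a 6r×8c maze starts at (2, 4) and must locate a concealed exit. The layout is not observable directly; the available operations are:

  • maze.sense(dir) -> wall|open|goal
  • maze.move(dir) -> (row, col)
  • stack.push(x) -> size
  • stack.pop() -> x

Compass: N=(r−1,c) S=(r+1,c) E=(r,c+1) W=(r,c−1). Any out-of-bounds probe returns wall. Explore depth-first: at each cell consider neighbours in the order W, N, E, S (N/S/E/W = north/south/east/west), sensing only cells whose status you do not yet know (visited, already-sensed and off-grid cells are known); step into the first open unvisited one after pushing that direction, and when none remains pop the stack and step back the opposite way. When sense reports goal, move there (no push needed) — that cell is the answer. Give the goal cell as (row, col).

> maze.sense dir→west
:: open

> stack.push x→west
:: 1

> maze.move dir→west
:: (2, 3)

> maze.sense dir→west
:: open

> stack.push x→west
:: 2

> maze.move dir→west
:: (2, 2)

> maze.sense dir→west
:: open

> stack.push x→west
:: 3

> maze.move dir→west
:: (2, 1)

> maze.sense dir→west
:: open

> stack.push x→west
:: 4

> maze.move dir→west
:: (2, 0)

> maze.sense dir→north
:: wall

> maze.sense dir→south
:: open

> stack.push x→south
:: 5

> maze.move dir→south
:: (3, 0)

> maze.sense dir→east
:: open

> stack.push x→east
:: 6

> maze.move dir→east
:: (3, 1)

> maze.sense dir→east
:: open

> stack.push x→east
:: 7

> maze.move dir→east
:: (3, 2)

> maze.sense dir→east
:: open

> stack.push x→east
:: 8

> maze.move dir→east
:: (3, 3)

> maze.sense dir→east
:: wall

> maze.sense dir→south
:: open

> stack.push x→south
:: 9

> maze.move dir→south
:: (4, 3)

> maze.sense dir→west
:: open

> stack.push x→west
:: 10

> maze.move dir→west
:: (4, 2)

> maze.sense dir→west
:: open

> stack.push x→west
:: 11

> maze.move dir→west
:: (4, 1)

> maze.sense dir→west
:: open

> stack.push x→west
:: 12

> maze.move dir→west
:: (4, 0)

> maze.sense dir→south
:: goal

> maze.move dir→south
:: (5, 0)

Answer: (5, 0)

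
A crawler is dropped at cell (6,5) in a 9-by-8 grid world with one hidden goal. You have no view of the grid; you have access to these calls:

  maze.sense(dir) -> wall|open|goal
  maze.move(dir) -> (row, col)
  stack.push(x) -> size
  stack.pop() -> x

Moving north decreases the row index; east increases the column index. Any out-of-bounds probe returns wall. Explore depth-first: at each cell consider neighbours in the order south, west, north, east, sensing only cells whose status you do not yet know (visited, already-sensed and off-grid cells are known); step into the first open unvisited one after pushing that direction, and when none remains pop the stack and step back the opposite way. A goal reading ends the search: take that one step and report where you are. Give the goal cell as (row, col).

;; 1. sense(dir→south) => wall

;; 2. sense(dir→west) => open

;; 3. push(x→west) => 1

;; 4. move(dir→west) => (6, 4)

;; 5. sense(dir→south) => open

;; 6. push(x→south) => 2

;; 7. move(dir→south) => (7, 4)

;; 8. sense(dir→south) => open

;; 9. push(x→south) => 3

;; 10. move(dir→south) => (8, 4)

;; 11. sense(dir→west) => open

;; 12. push(x→west) => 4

;; 13. move(dir→west) => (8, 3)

;; 14. sense(dir→west) => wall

;; 15. sense(dir→north) => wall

;; 16. pop() => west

;; 17. move(dir→east) => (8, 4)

;; 18. sense(dir→east) => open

;; 19. push(x→east) => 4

;; 20. move(dir→east) => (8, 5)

;; 21. sense(dir→east) => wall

;; 22. pop() => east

;; 23. move(dir→west) => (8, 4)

;; 24. pop() => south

;; 25. move(dir→north) => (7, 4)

;; 26. pop() => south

;; 27. move(dir→north) => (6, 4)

;; 28. sense(dir→west) => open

;; 29. push(x→west) => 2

;; 30. move(dir→west) => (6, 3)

;; 31. sense(dir→west) => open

;; 32. push(x→west) => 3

;; 33. move(dir→west) => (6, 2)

;; 34. sense(dir→south) => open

;; 35. push(x→south) => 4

;; 36. move(dir→south) => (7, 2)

;; 37. sense(dir→west) => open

;; 38. push(x→west) => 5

;; 39. move(dir→west) => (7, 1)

;; 40. sense(dir→south) => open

;; 41. push(x→south) => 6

;; 42. move(dir→south) => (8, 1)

;; 43. sense(dir→west) => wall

;; 44. pop() => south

;; 45. move(dir→north) => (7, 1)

;; 46. sense(dir→west) => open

;; 47. push(x→west) => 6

;; 48. move(dir→west) => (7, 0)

;; 49. sense(dir→north) => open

;; 50. push(x→north) => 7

;; 51. move(dir→north) => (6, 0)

;; 52. sense(dir→north) => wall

;; 53. sense(dir→east) => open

;; 54. push(x→east) => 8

;; 55. move(dir→east) => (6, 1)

;; 56. sense(dir→north) => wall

;; 57. pop() => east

;; 58. move(dir→west) => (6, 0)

;; 59. pop() => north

;; 60. move(dir→south) => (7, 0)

;; 61. pop() => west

;; 62. move(dir→east) => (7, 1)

;; 63. pop() => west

;; 64. move(dir→east) => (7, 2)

;; 65. pop() => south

;; 66. move(dir→north) => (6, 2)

;; 67. sense(dir→north) => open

;; 68. push(x→north) => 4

;; 69. move(dir→north) => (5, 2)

;; 70. sense(dir→north) => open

;; 71. push(x→north) => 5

;; 72. move(dir→north) => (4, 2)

;; 73. sense(dir→west) => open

;; 74. push(x→west) => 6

;; 75. move(dir→west) => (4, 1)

;; 76. sense(dir→west) => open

;; 77. push(x→west) => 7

;; 78. move(dir→west) => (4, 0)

;; 79. sense(dir→north) => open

;; 80. push(x→north) => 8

;; 81. move(dir→north) => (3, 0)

;; 82. sense(dir→north) => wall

;; 83. sense(dir→east) => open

;; 84. push(x→east) => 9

;; 85. move(dir→east) => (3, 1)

;; 86. sense(dir→north) => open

;; 87. push(x→north) => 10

;; 88. move(dir→north) => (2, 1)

;; 89. sense(dir→north) => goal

;; 90. move(dir→north) => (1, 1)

Answer: (1, 1)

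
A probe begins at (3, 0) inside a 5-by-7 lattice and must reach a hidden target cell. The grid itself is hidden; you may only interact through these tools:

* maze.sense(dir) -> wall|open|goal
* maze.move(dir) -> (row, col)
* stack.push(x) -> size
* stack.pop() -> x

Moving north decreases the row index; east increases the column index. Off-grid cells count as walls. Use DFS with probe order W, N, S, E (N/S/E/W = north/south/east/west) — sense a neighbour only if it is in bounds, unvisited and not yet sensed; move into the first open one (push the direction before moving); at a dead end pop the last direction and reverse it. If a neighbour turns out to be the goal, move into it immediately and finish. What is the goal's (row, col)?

[in] maze.sense north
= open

[in] stack.push north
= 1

[in] maze.move north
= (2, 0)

[in] maze.sense north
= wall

[in] maze.sense east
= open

[in] stack.push east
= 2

[in] maze.move east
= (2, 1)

[in] maze.sense north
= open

[in] stack.push north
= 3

[in] maze.move north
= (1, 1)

[in] maze.sense north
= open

[in] stack.push north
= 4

[in] maze.move north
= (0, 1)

[in] maze.sense west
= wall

[in] maze.sense east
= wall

[in] stack.pop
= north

[in] maze.move south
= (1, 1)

[in] maze.sense east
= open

[in] stack.push east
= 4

[in] maze.move east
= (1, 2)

[in] maze.sense south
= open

[in] stack.push south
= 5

[in] maze.move south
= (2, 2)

[in] maze.sense south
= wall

[in] maze.sense east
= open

[in] stack.push east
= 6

[in] maze.move east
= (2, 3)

[in] maze.sense north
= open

[in] stack.push north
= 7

[in] maze.move north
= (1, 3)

[in] maze.sense north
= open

[in] stack.push north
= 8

[in] maze.move north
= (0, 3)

[in] maze.sense east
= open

[in] stack.push east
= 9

[in] maze.move east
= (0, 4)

[in] maze.sense south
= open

[in] stack.push south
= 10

[in] maze.move south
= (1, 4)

[in] maze.sense south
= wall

[in] maze.sense east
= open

[in] stack.push east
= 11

[in] maze.move east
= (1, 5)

[in] maze.sense north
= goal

[in] maze.move north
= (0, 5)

Answer: (0, 5)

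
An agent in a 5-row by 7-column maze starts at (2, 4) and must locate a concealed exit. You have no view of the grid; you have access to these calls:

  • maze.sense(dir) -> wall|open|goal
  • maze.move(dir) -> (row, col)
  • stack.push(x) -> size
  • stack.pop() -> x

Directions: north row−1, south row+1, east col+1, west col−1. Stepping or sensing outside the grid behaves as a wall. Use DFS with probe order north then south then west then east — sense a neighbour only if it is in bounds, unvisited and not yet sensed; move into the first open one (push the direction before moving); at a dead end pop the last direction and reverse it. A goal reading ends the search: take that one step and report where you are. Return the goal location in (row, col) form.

I call sense on dir=north, → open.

I try push on x=north, and see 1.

Now I run move on dir=north, → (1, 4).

Using sense on dir=north, and observe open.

I try push on x=north, : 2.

Now I run move on dir=north, giving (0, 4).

I call sense on dir=west, and see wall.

I run sense on dir=east, and get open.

Invoking push on x=east, — result: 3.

Invoking move on dir=east, yielding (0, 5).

I call sense on dir=south, yielding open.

I try push on x=south, which returns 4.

I call move on dir=south, and get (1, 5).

Invoking sense on dir=south, — result: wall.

Then sense on dir=east, yielding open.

Now I run push on x=east, : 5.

I try move on dir=east, yielding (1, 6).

I run sense on dir=north, and see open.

Invoking push on x=north, and see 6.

Next I call move on dir=north, — result: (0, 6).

Invoking pop(), and see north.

Using move on dir=south, and see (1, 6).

I invoke sense on dir=south, → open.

Calling push on x=south, giving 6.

Then move on dir=south, and observe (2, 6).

I run sense on dir=south, and observe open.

Using push on x=south, yielding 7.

Then move on dir=south, yielding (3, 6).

I use sense on dir=south, → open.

I use push on x=south, and see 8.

Then move on dir=south, : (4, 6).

I try sense on dir=west, yielding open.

Calling push on x=west, and get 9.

I call move on dir=west, and get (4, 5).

Using sense on dir=north, : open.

I invoke push on x=north, → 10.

I invoke move on dir=north, : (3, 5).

Using sense on dir=west, → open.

Using push on x=west, which returns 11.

I call move on dir=west, : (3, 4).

Then sense on dir=south, → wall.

I try sense on dir=west, giving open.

Invoking push on x=west, and get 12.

Invoking move on dir=west, yielding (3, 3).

Next I call sense on dir=north, and observe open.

Then push on x=north, and get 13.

Then move on dir=north, → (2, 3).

I run sense on dir=north, yielding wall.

I run sense on dir=west, giving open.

Now I run push on x=west, : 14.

Now I run move on dir=west, — result: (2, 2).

I call sense on dir=north, which returns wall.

I invoke sense on dir=south, — result: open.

Next I call push on x=south, and observe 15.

Calling move on dir=south, giving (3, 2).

I call sense on dir=south, giving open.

I use push on x=south, yielding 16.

Invoking move on dir=south, yielding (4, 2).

Using sense on dir=west, and see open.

Now I run push on x=west, and get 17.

Then move on dir=west, and get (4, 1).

Using sense on dir=north, and see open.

I run push on x=north, → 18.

I call move on dir=north, → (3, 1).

Calling sense on dir=north, which returns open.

Calling push on x=north, which returns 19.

Now I run move on dir=north, : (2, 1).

Then sense on dir=north, yielding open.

I try push on x=north, giving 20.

I call move on dir=north, giving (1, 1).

I invoke sense on dir=north, giving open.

I invoke push on x=north, giving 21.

I call move on dir=north, and see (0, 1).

Using sense on dir=west, which returns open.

I try push on x=west, yielding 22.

I try move on dir=west, and get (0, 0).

I call sense on dir=south, and get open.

I invoke push on x=south, and get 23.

Invoking move on dir=south, which returns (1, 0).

Calling sense on dir=south, → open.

Invoking push on x=south, and get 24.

I call move on dir=south, yielding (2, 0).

Invoking sense on dir=south, yielding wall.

I try pop, and see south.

I try move on dir=north, — result: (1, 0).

Invoking pop(), and see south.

Using move on dir=north, yielding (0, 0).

Now I run pop(), which returns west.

I run move on dir=east, and observe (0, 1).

I invoke sense on dir=east, and get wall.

Next I call pop(), and see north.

I try move on dir=south, — result: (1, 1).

Then pop(), : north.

I run move on dir=south, and see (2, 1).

Then pop(), and get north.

Calling move on dir=south, — result: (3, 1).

I invoke pop(), : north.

Using move on dir=south, and observe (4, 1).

I invoke sense on dir=west, yielding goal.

Now I run move on dir=west, → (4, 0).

Answer: (4, 0)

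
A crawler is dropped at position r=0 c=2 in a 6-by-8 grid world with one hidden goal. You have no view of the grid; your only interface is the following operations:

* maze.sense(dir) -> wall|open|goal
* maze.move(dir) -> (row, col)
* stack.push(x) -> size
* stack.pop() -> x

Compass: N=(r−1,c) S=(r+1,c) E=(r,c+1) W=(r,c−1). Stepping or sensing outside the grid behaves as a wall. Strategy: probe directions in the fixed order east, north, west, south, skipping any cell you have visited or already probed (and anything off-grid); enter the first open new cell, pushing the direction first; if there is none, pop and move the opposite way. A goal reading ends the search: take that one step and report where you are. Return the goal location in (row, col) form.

// 1. maze.sense(east) -> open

// 2. stack.push(east) -> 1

// 3. maze.move(east) -> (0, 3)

// 4. maze.sense(east) -> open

// 5. stack.push(east) -> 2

// 6. maze.move(east) -> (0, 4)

// 7. maze.sense(east) -> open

// 8. stack.push(east) -> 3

// 9. maze.move(east) -> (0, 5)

// 10. maze.sense(east) -> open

// 11. stack.push(east) -> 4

// 12. maze.move(east) -> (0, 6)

// 13. maze.sense(east) -> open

// 14. stack.push(east) -> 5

// 15. maze.move(east) -> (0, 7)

// 16. maze.sense(south) -> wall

// 17. stack.pop() -> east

// 18. maze.move(west) -> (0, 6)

// 19. maze.sense(south) -> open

// 20. stack.push(south) -> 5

// 21. maze.move(south) -> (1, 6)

// 22. maze.sense(west) -> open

// 23. stack.push(west) -> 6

// 24. maze.move(west) -> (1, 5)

// 25. maze.sense(west) -> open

// 26. stack.push(west) -> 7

// 27. maze.move(west) -> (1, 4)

// 28. maze.sense(west) -> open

// 29. stack.push(west) -> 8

// 30. maze.move(west) -> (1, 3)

// 31. maze.sense(west) -> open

// 32. stack.push(west) -> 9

// 33. maze.move(west) -> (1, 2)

// 34. maze.sense(west) -> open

// 35. stack.push(west) -> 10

// 36. maze.move(west) -> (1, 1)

// 37. maze.sense(north) -> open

// 38. stack.push(north) -> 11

// 39. maze.move(north) -> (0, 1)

// 40. maze.sense(west) -> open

// 41. stack.push(west) -> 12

// 42. maze.move(west) -> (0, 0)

// 43. maze.sense(south) -> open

// 44. stack.push(south) -> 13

// 45. maze.move(south) -> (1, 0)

// 46. maze.sense(south) -> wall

// 47. stack.pop() -> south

// 48. maze.move(north) -> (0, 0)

// 49. stack.pop() -> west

// 50. maze.move(east) -> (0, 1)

// 51. stack.pop() -> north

// 52. maze.move(south) -> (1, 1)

// 53. maze.sense(south) -> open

// 54. stack.push(south) -> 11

// 55. maze.move(south) -> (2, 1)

// 56. maze.sense(east) -> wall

// 57. maze.sense(south) -> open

// 58. stack.push(south) -> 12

// 59. maze.move(south) -> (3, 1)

// 60. maze.sense(east) -> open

// 61. stack.push(east) -> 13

// 62. maze.move(east) -> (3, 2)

// 63. maze.sense(east) -> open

// 64. stack.push(east) -> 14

// 65. maze.move(east) -> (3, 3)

// 66. maze.sense(east) -> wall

// 67. maze.sense(north) -> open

// 68. stack.push(north) -> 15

// 69. maze.move(north) -> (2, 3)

// 70. maze.sense(east) -> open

// 71. stack.push(east) -> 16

// 72. maze.move(east) -> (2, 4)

// 73. maze.sense(east) -> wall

// 74. stack.pop() -> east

// 75. maze.move(west) -> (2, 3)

// 76. stack.pop() -> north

// 77. maze.move(south) -> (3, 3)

// 78. maze.sense(south) -> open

// 79. stack.push(south) -> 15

// 80. maze.move(south) -> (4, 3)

// 81. maze.sense(east) -> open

// 82. stack.push(east) -> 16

// 83. maze.move(east) -> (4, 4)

// 84. maze.sense(east) -> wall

// 85. maze.sense(south) -> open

// 86. stack.push(south) -> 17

// 87. maze.move(south) -> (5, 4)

// 88. maze.sense(east) -> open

// 89. stack.push(east) -> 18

// 90. maze.move(east) -> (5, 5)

// 91. maze.sense(east) -> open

// 92. stack.push(east) -> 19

// 93. maze.move(east) -> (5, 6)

// 94. maze.sense(east) -> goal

// 95. maze.move(east) -> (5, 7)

Answer: (5, 7)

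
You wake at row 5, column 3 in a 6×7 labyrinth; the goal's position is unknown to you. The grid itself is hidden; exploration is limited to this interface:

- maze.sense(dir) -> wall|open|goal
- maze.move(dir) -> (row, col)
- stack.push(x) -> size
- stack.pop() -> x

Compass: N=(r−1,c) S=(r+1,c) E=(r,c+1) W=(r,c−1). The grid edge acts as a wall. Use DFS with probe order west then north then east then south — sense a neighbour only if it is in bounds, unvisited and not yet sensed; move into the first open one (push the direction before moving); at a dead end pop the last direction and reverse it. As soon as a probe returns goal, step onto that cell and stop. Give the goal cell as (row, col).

# maze.sense(dir=west) == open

# stack.push(x=west) == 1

# maze.move(dir=west) == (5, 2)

# maze.sense(dir=west) == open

# stack.push(x=west) == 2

# maze.move(dir=west) == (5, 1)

# maze.sense(dir=west) == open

# stack.push(x=west) == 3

# maze.move(dir=west) == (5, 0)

# maze.sense(dir=north) == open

# stack.push(x=north) == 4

# maze.move(dir=north) == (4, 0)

# maze.sense(dir=north) == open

# stack.push(x=north) == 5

# maze.move(dir=north) == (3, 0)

# maze.sense(dir=north) == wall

# maze.sense(dir=east) == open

# stack.push(x=east) == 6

# maze.move(dir=east) == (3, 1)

# maze.sense(dir=north) == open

# stack.push(x=north) == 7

# maze.move(dir=north) == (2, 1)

# maze.sense(dir=north) == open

# stack.push(x=north) == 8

# maze.move(dir=north) == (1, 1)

# maze.sense(dir=west) == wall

# maze.sense(dir=north) == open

# stack.push(x=north) == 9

# maze.move(dir=north) == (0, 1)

# maze.sense(dir=west) == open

# stack.push(x=west) == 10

# maze.move(dir=west) == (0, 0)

# stack.pop() == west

# maze.move(dir=east) == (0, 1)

# maze.sense(dir=east) == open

# stack.push(x=east) == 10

# maze.move(dir=east) == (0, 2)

# maze.sense(dir=east) == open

# stack.push(x=east) == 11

# maze.move(dir=east) == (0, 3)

# maze.sense(dir=east) == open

# stack.push(x=east) == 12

# maze.move(dir=east) == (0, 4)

# maze.sense(dir=east) == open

# stack.push(x=east) == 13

# maze.move(dir=east) == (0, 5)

# maze.sense(dir=east) == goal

# maze.move(dir=east) == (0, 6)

Answer: (0, 6)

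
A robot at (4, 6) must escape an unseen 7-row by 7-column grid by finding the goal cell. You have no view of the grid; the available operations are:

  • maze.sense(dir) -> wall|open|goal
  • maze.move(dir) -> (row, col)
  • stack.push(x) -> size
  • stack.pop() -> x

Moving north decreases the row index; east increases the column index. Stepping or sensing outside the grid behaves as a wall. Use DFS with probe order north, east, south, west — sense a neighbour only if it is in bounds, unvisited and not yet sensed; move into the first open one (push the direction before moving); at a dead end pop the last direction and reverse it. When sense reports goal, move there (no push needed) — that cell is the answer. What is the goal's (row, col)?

> sense dir=north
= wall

> sense dir=south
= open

> push x=south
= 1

> move dir=south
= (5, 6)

> sense dir=south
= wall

> sense dir=west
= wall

> pop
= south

> move dir=north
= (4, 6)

> sense dir=west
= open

> push x=west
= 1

> move dir=west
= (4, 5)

> sense dir=north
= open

> push x=north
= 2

> move dir=north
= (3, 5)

> sense dir=north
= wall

> sense dir=west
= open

> push x=west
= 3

> move dir=west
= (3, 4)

> sense dir=north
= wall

> sense dir=south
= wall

> sense dir=west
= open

> push x=west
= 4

> move dir=west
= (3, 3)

> sense dir=north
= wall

> sense dir=south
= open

> push x=south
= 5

> move dir=south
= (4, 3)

> sense dir=south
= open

> push x=south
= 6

> move dir=south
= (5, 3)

> sense dir=east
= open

> push x=east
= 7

> move dir=east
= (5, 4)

> sense dir=south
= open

> push x=south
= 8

> move dir=south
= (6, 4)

> sense dir=east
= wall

> sense dir=west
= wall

> pop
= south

> move dir=north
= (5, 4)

> pop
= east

> move dir=west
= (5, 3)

> sense dir=west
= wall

> pop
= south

> move dir=north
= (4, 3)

> sense dir=west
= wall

> pop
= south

> move dir=north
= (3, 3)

> sense dir=west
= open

> push x=west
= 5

> move dir=west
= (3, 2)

> sense dir=north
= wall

> sense dir=west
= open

> push x=west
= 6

> move dir=west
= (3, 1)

> sense dir=north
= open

> push x=north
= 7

> move dir=north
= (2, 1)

> sense dir=north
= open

> push x=north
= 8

> move dir=north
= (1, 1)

> sense dir=north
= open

> push x=north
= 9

> move dir=north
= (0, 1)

> sense dir=east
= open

> push x=east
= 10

> move dir=east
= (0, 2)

> sense dir=east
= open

> push x=east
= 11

> move dir=east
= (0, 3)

> sense dir=east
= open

> push x=east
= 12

> move dir=east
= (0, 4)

> sense dir=east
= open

> push x=east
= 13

> move dir=east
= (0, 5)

> sense dir=east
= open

> push x=east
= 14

> move dir=east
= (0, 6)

> sense dir=south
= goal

> move dir=south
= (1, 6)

Answer: (1, 6)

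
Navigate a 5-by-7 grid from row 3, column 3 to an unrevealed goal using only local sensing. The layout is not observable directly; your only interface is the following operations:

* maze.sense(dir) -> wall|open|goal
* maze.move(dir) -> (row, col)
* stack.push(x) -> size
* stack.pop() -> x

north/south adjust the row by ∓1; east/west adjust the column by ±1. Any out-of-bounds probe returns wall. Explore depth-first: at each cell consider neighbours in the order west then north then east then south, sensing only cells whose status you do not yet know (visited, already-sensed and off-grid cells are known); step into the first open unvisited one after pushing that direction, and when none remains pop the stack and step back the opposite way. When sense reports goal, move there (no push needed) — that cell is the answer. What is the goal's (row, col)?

Act: maze.sense[dir: west]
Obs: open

Act: stack.push[x: west]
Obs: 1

Act: maze.move[dir: west]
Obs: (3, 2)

Act: maze.sense[dir: west]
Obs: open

Act: stack.push[x: west]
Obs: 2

Act: maze.move[dir: west]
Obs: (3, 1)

Act: maze.sense[dir: west]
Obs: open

Act: stack.push[x: west]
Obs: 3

Act: maze.move[dir: west]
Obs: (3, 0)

Act: maze.sense[dir: north]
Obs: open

Act: stack.push[x: north]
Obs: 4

Act: maze.move[dir: north]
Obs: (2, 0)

Act: maze.sense[dir: north]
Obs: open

Act: stack.push[x: north]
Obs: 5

Act: maze.move[dir: north]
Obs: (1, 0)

Act: maze.sense[dir: north]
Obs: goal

Act: maze.move[dir: north]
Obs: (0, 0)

Answer: (0, 0)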